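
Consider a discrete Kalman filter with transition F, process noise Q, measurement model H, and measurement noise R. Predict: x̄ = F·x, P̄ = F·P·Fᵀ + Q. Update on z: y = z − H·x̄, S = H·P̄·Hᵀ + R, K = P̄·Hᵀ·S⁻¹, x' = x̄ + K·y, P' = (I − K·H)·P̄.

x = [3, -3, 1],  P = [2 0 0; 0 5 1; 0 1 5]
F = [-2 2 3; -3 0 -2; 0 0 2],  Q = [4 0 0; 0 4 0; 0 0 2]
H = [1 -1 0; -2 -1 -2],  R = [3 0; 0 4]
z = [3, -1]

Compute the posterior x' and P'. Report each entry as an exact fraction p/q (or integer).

x̄ = F·x = [-9, -11, 2]
P̄ = F·P·Fᵀ + Q = [89 -22 34; -22 42 -20; 34 -20 22]
y = z − H·x̄ = [1, -26]
S = H·P̄·Hᵀ + R = [178 -266; -266 594]
K = P̄·Hᵀ·S⁻¹ = [3175/17488 -5173/17488; -6711/8744 -2387/8744; 1901/8744 -503/8744]
x' = x̄ + K·y = [-19719/17488, -40833/8744, 32467/8744]
P' = (I − K·H)·P̄ = [45255/17488 17865/8744 -26387/8744; 17865/8744 18999/4372 -16045/4372; -26387/8744 -16045/4372 21719/4372]

x' = [-19719/17488, -40833/8744, 32467/8744]
P' = [45255/17488 17865/8744 -26387/8744; 17865/8744 18999/4372 -16045/4372; -26387/8744 -16045/4372 21719/4372]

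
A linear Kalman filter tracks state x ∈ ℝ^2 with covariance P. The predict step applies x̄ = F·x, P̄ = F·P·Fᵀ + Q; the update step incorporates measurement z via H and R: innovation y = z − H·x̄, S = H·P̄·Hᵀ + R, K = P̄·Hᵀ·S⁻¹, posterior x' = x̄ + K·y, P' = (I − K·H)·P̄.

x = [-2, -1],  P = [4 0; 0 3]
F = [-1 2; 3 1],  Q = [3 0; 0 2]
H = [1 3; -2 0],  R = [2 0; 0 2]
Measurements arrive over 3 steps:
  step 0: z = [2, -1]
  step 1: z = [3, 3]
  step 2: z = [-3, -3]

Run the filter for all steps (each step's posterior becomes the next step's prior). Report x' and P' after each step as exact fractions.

step 0: x̄ = F·x = [0, -7]
step 0: P̄ = F·P·Fᵀ + Q = [19 -6; -6 41]
step 0: y = z − H·x̄ = [23, -1]
step 0: S = H·P̄·Hᵀ + R = [354 -2; -2 78]
step 0: K = P̄·Hᵀ·S⁻¹ = [1/13804 -6725/13804; 4575/13804 2241/13804]
step 0: x' = x̄ + K·y = [241/493, 227/493]
step 0: P' = (I − K·H)·P̄ = [6725/13804 -2241/13804; -2241/13804 3797/13804]
step 1: x̄ = F·x = [213/493, 950/493]
step 1: P̄ = F·P·Fᵀ + Q = [10327/1972 -1699/986; -1699/986 2803/493]
step 1: y = z − H·x̄ = [-1584/493, 1905/493]
step 1: S = H·P̄·Hᵀ + R = [94791/1972 -133/986; -133/986 11313/493]
step 1: K = P̄·Hᵀ·S⁻¹ = [7/57241 -26126/57241; 347398/1087579 8704/57241]
step 1: x' = x̄ + K·y = [-76245/57241, 1618586/1087579]
step 1: P' = (I − K·H)·P̄ = [26126/57241 -8704/57241; -8704/57241 286724/1087579]
step 2: x̄ = F·x = [4685827/1087579, -2727379/1087579]
step 2: P̄ = F·P·Fᵀ + Q = [5567531/1087579 -1742614/1087579; -1742614/1087579 5937172/1087579]
step 2: y = z − H·x̄ = [233573/1087579, 6108917/1087579]
step 2: S = H·P̄·Hᵀ + R = [50721553/1087579 -679378/1087579; -679378/1087579 24445282/1087579]
step 2: K = P̄·Hᵀ·S⁻¹ = [339689/569816589 -259547518/569816589; 181677206/569816589 86289380/569816589]
step 2: x' = x̄ + K·y = [997248986/569816589, -905254927/569816589]
step 2: P' = (I − K·H)·P̄ = [259547518/569816589 -86289380/569816589; -86289380/569816589 149881264/569816589]

step 0: x' = [241/493, 227/493], P' = [6725/13804 -2241/13804; -2241/13804 3797/13804]
step 1: x' = [-76245/57241, 1618586/1087579], P' = [26126/57241 -8704/57241; -8704/57241 286724/1087579]
step 2: x' = [997248986/569816589, -905254927/569816589], P' = [259547518/569816589 -86289380/569816589; -86289380/569816589 149881264/569816589]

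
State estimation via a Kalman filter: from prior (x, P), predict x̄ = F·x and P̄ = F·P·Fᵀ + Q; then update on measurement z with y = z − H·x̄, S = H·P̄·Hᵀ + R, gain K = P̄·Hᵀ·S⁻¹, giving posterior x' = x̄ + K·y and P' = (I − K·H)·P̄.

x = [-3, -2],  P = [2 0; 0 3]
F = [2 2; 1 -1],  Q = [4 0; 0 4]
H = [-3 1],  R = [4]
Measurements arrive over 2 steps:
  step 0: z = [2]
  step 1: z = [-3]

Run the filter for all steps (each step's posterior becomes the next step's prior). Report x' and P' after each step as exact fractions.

step 0: x' = [-412/241, -646/241], P' = [308/241 628/241; 628/241 1944/241]
step 1: x' = [3989/7876, -2550/1969], P' = [1719/1969 2744/1969; 2744/1969 44104/9845]

step 0: x̄ = F·x = [-10, -1]
step 0: P̄ = F·P·Fᵀ + Q = [24 -2; -2 9]
step 0: y = z − H·x̄ = [-27]
step 0: S = H·P̄·Hᵀ + R = [241]
step 0: K = P̄·Hᵀ·S⁻¹ = [-74/241; 15/241]
step 0: x' = x̄ + K·y = [-412/241, -646/241]
step 0: P' = (I − K·H)·P̄ = [308/241 628/241; 628/241 1944/241]
step 1: x̄ = F·x = [-2116/241, 234/241]
step 1: P̄ = F·P·Fᵀ + Q = [14996/241 -3272/241; -3272/241 1960/241]
step 1: y = z − H·x̄ = [-7305/241]
step 1: S = H·P̄·Hᵀ + R = [157520/241]
step 1: K = P̄·Hᵀ·S⁻¹ = [-2413/7876; 736/9845]
step 1: x' = x̄ + K·y = [3989/7876, -2550/1969]
step 1: P' = (I − K·H)·P̄ = [1719/1969 2744/1969; 2744/1969 44104/9845]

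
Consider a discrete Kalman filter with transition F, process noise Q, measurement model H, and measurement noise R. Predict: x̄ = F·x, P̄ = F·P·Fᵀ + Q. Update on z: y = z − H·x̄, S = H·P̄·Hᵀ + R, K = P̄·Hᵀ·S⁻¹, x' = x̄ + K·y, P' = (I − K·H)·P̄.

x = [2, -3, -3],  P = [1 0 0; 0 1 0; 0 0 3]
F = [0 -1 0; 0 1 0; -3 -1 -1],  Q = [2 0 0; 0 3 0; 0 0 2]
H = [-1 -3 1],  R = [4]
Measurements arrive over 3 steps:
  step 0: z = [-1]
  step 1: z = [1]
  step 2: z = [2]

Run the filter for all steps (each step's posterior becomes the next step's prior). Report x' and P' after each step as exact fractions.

step 0: x' = [23/8, -3/2, -17/8], P' = [167/56 -11/14 39/56; -11/14 10/7 37/14; 39/56 37/14 551/56]
step 1: x' = [669/422, -823/422, -717/211], P' = [708/211 -220/211 72/211; -220/211 1514/633 3502/633; 72/211 3502/633 12074/633]
step 2: x' = [277971/154798, -243255/154798, -64787/77399], P' = [303552/77399 -95976/77399 34816/77399; -95976/77399 198802/77399 453386/77399; 34816/77399 453386/77399 1572502/77399]

step 0: x̄ = F·x = [3, -3, 0]
step 0: P̄ = F·P·Fᵀ + Q = [3 -1 1; -1 4 -1; 1 -1 15]
step 0: y = z − H·x̄ = [-7]
step 0: S = H·P̄·Hᵀ + R = [56]
step 0: K = P̄·Hᵀ·S⁻¹ = [1/56; -3/14; 17/56]
step 0: x' = x̄ + K·y = [23/8, -3/2, -17/8]
step 0: P' = (I − K·H)·P̄ = [167/56 -11/14 39/56; -11/14 10/7 37/14; 39/56 37/14 551/56]
step 1: x̄ = F·x = [3/2, -3/2, -5]
step 1: P̄ = F·P·Fᵀ + Q = [24/7 -10/7 12/7; -10/7 31/7 -12/7; 12/7 -12/7 314/7]
step 1: y = z − H·x̄ = [3]
step 1: S = H·P̄·Hᵀ + R = [633/7]
step 1: K = P̄·Hᵀ·S⁻¹ = [6/211; -95/633; 338/633]
step 1: x' = x̄ + K·y = [669/422, -823/422, -717/211]
step 1: P' = (I − K·H)·P̄ = [708/211 -220/211 72/211; -220/211 1514/633 3502/633; 72/211 3502/633 12074/633]
step 2: x̄ = F·x = [823/422, -823/422, 125/211]
step 2: P̄ = F·P·Fᵀ + Q = [2780/633 -1514/633 1012/211; -1514/633 3413/633 -1012/211; 1012/211 -1012/211 12770/211]
step 2: y = z − H·x̄ = [-526/211]
step 2: S = H·P̄·Hᵀ + R = [77399/633]
step 2: K = P̄·Hᵀ·S⁻¹ = [4798/77399; -11761/77399; 44382/77399]
step 2: x' = x̄ + K·y = [277971/154798, -243255/154798, -64787/77399]
step 2: P' = (I − K·H)·P̄ = [303552/77399 -95976/77399 34816/77399; -95976/77399 198802/77399 453386/77399; 34816/77399 453386/77399 1572502/77399]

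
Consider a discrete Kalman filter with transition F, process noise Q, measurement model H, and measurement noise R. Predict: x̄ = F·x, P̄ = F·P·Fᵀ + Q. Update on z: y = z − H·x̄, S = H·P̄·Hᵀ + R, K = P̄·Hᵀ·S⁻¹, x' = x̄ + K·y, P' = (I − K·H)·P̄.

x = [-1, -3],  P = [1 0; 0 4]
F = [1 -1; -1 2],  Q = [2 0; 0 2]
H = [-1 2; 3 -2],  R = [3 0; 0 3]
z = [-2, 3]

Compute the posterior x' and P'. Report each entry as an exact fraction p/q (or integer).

x' = [359/1939, -2214/1939]
P' = [1311/1939 1167/1939; 1167/1939 1731/1939]

x̄ = F·x = [2, -5]
P̄ = F·P·Fᵀ + Q = [7 -9; -9 19]
y = z − H·x̄ = [10, -13]
S = H·P̄·Hᵀ + R = [122 -169; -169 250]
K = P̄·Hᵀ·S⁻¹ = [341/1939 533/1939; 765/1939 13/1939]
x' = x̄ + K·y = [359/1939, -2214/1939]
P' = (I − K·H)·P̄ = [1311/1939 1167/1939; 1167/1939 1731/1939]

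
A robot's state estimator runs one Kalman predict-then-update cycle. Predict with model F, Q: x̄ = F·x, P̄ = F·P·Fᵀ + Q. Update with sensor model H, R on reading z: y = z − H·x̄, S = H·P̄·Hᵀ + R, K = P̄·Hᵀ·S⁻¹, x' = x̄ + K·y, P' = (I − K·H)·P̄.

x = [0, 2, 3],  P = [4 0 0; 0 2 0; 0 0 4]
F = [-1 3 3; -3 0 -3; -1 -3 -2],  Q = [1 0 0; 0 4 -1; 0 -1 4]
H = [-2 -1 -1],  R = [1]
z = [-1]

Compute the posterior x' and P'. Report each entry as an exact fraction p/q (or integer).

x̄ = F·x = [15, -9, -12]
P̄ = F·P·Fᵀ + Q = [59 -24 -38; -24 76 35; -38 35 42]
y = z − H·x̄ = [8]
S = H·P̄·Hᵀ + R = [177]
K = P̄·Hᵀ·S⁻¹ = [-56/177; -21/59; -1/177]
x' = x̄ + K·y = [2207/177, -699/59, -2132/177]
P' = (I − K·H)·P̄ = [7307/177 -2592/59 -6782/177; -2592/59 3161/59 2044/59; -6782/177 2044/59 7433/177]

x' = [2207/177, -699/59, -2132/177]
P' = [7307/177 -2592/59 -6782/177; -2592/59 3161/59 2044/59; -6782/177 2044/59 7433/177]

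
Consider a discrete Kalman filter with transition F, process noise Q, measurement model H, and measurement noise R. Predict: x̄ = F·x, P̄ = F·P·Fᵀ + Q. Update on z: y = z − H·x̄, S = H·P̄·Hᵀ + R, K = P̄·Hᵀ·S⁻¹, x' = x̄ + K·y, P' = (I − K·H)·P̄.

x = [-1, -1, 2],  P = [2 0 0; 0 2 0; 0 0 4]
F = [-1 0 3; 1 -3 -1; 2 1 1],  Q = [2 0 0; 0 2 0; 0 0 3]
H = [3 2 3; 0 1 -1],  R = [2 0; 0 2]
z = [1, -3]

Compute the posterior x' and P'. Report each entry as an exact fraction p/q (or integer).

x' = [10062/2477, -47772/12385, -13916/12385]
P' = [33306/2477 -20174/2477 -19520/2477; -20174/2477 70586/12385 54418/12385; -19520/2477 54418/12385 61974/12385]

x̄ = F·x = [7, 0, -1]
P̄ = F·P·Fᵀ + Q = [40 -14 8; -14 26 -6; 8 -6 17]
y = z − H·x̄ = [-17, -4]
S = H·P̄·Hᵀ + R = [523 -71; -71 57]
K = P̄·Hᵀ·S⁻¹ = [505/2477 -327/2477; 908/12385 8084/12385; 979/12385 -3778/12385]
x' = x̄ + K·y = [10062/2477, -47772/12385, -13916/12385]
P' = (I − K·H)·P̄ = [33306/2477 -20174/2477 -19520/2477; -20174/2477 70586/12385 54418/12385; -19520/2477 54418/12385 61974/12385]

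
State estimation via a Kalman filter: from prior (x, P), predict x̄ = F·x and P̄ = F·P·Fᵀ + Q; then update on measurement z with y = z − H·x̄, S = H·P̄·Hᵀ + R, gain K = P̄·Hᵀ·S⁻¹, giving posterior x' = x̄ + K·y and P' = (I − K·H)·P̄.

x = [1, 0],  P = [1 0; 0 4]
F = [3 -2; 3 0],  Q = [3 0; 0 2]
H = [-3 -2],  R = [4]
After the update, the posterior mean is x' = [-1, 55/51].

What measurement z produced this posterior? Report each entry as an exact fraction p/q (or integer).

z = [1]

x̄ = F·x = [3, 3]
P̄ = F·P·Fᵀ + Q = [28 9; 9 11]
S = H·P̄·Hᵀ + R = [408]
K = P̄·Hᵀ·S⁻¹ = [-1/4; -49/408]
x' − x̄ = [-4, -98/51] = K·y
y = (KᵀK)⁻¹·Kᵀ·(x' − x̄) = [16]
z = y + H·x̄ = [16] + [-15] = [1]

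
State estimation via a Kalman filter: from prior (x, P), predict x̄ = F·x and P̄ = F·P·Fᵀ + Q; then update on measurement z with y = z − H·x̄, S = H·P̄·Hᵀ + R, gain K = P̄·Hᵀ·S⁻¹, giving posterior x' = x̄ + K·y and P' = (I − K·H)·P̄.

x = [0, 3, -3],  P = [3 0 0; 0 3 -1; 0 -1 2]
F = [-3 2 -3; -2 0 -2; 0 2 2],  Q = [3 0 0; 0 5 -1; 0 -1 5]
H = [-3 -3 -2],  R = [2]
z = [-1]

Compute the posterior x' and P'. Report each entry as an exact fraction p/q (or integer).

x̄ = F·x = [15, 6, 0]
P̄ = F·P·Fᵀ + Q = [72 34 2; 34 25 -5; 2 -5 17]
y = z − H·x̄ = [62]
S = H·P̄·Hᵀ + R = [1519]
K = P̄·Hᵀ·S⁻¹ = [-46/217; -167/1519; -25/1519]
x' = x̄ + K·y = [13/7, -40/49, -50/49]
P' = (I − K·H)·P̄ = [116/31 -304/217 -716/217; -304/217 10086/1519 -11770/1519; -716/217 -11770/1519 25198/1519]

x' = [13/7, -40/49, -50/49]
P' = [116/31 -304/217 -716/217; -304/217 10086/1519 -11770/1519; -716/217 -11770/1519 25198/1519]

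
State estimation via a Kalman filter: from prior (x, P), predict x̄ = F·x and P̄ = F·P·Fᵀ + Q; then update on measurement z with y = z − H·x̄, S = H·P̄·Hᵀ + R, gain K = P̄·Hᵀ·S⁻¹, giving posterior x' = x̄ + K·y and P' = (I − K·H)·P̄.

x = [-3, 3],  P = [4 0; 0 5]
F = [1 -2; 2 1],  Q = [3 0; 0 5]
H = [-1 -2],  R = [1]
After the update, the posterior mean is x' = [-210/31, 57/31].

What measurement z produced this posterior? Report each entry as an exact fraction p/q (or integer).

x̄ = F·x = [-9, -3]
P̄ = F·P·Fᵀ + Q = [27 -2; -2 26]
S = H·P̄·Hᵀ + R = [124]
K = P̄·Hᵀ·S⁻¹ = [-23/124; -25/62]
x' − x̄ = [69/31, 150/31] = K·y
y = (KᵀK)⁻¹·Kᵀ·(x' − x̄) = [-12]
z = y + H·x̄ = [-12] + [15] = [3]

z = [3]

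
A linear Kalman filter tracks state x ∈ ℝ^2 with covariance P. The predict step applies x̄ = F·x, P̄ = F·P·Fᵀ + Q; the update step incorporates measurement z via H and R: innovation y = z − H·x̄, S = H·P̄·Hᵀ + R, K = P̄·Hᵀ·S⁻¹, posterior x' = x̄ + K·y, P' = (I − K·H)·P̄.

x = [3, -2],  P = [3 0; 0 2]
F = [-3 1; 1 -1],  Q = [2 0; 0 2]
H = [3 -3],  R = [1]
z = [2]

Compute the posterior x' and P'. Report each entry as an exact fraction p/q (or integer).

x' = [349/541, 5/541]
P' = [895/541 853/541; 853/541 871/541]

x̄ = F·x = [-11, 5]
P̄ = F·P·Fᵀ + Q = [31 -11; -11 7]
y = z − H·x̄ = [50]
S = H·P̄·Hᵀ + R = [541]
K = P̄·Hᵀ·S⁻¹ = [126/541; -54/541]
x' = x̄ + K·y = [349/541, 5/541]
P' = (I − K·H)·P̄ = [895/541 853/541; 853/541 871/541]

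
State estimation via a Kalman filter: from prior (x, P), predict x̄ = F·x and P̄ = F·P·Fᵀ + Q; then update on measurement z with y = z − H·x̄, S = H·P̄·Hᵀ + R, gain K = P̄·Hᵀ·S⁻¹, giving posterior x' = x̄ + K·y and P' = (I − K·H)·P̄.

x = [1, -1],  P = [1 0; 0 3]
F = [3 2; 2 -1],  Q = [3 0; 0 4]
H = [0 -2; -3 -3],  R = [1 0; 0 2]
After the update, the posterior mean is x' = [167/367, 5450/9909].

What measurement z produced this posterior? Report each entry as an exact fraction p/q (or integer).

z = [-1, -3]

x̄ = F·x = [1, 3]
P̄ = F·P·Fᵀ + Q = [24 0; 0 11]
S = H·P̄·Hᵀ + R = [45 66; 66 317]
K = P̄·Hᵀ·S⁻¹ = [176/367 -120/367; -4796/9909 -11/3303]
x' − x̄ = [-200/367, -24277/9909] = K·y
y = (KᵀK)⁻¹·Kᵀ·(x' − x̄) = [5, 9]
z = y + H·x̄ = [5, 9] + [-6, -12] = [-1, -3]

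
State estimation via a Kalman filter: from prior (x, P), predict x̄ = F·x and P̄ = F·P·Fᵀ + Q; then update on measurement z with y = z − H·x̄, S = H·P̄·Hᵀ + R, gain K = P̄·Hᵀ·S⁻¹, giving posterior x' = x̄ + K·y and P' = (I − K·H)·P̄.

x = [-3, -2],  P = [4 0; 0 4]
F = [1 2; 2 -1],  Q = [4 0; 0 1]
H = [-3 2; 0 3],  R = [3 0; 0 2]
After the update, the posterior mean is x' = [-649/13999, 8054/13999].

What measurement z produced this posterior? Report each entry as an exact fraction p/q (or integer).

z = [1, 2]

x̄ = F·x = [-7, -4]
P̄ = F·P·Fᵀ + Q = [24 0; 0 21]
S = H·P̄·Hᵀ + R = [303 126; 126 191]
K = P̄·Hᵀ·S⁻¹ = [-4584/13999 3024/13999; 28/13999 4599/13999]
x' − x̄ = [97344/13999, 64050/13999] = K·y
y = (KᵀK)⁻¹·Kᵀ·(x' − x̄) = [-12, 14]
z = y + H·x̄ = [-12, 14] + [13, -12] = [1, 2]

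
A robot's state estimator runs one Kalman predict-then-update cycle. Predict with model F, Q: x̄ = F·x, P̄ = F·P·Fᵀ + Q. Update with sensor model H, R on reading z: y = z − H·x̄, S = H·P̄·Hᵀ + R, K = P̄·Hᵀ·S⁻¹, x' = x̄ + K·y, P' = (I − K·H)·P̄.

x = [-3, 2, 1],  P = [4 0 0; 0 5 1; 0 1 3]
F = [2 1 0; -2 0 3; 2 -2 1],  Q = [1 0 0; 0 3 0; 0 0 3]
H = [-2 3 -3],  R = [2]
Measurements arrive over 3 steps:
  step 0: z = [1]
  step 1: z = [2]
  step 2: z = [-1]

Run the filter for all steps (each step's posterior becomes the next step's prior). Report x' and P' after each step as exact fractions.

step 0: x̄ = F·x = [-4, 9, -9]
step 0: P̄ = F·P·Fᵀ + Q = [22 -13 7; -13 46 -13; 7 -13 38]
step 0: y = z − H·x̄ = [-61]
step 0: S = H·P̄·Hᵀ + R = [1320]
step 0: K = P̄·Hᵀ·S⁻¹ = [-13/165; 203/1320; -167/1320]
step 0: x' = x̄ + K·y = [133/165, -503/1320, -1693/1320]
step 0: P' = (I − K·H)·P̄ = [2278/165 494/165 -1016/165; 494/165 19511/1320 16741/1320; -1016/165 16741/1320 22271/1320]
step 1: x̄ = F·x = [325/264, -7207/1320, 131/120]
step 1: P̄ = F·P·Fᵀ + Q = [21907/264 -15869/264 481/24; -15869/264 374831/1320 -11203/120; 481/24 -11203/120 4189/120]
step 1: y = z − H·x̄ = [1447/60]
step 1: S = H·P̄·Hᵀ + R = [175381/30]
step 1: K = P̄·Hᵀ·S⁻¹ = [-24385/350762; 75131/350762; -25493/350762]
step 1: x' = x̄ + K·y = [-859516/1929191, -1135179/3858382, -231891/350762]
step 1: P' = (I − K·H)·P̄ = [105578728/1929191 103952639/3858382 -3330925/350762; 103952639/3858382 30390807/1929191 -412323/175381; -3330925/350762 -412323/175381 706483/175381]
step 2: x̄ = F·x = [-4573243/3858382, -4214339/3858382, -3718507/3858382]
step 2: P̄ = F·P·Fᵀ + Q = [662540188/1929191 -649794735/1929191 216404931/1929191; -649794735/1929191 717885352/1929191 -237162727/1929191; 216404931/1929191 -237162727/1929191 86488332/1929191]
step 2: y = z − H·x̄ = [-5758686/1929191]
step 2: S = H·P̄·Hᵀ + R = [24556707368/1929191]
step 2: K = P̄·Hᵀ·S⁻¹ = [-1961839687/12278353684; 4164733707/24556707368; -1403763039/24556707368]
step 2: x' = x̄ + K·y = [-2174270041/3069588421, -19627019429/12278353684, -9738100987/12278353684]
step 2: P' = (I − K·H)·P̄ = [113330624897/6139176842 99591120759/12278353684 -50208485979/12278353684; 99591120759/12278353684 147156845857/24556707368 11592195707/24556707368; -50208485979/12278353684 11592195707/24556707368 79472685705/24556707368]

step 0: x' = [133/165, -503/1320, -1693/1320], P' = [2278/165 494/165 -1016/165; 494/165 19511/1320 16741/1320; -1016/165 16741/1320 22271/1320]
step 1: x' = [-859516/1929191, -1135179/3858382, -231891/350762], P' = [105578728/1929191 103952639/3858382 -3330925/350762; 103952639/3858382 30390807/1929191 -412323/175381; -3330925/350762 -412323/175381 706483/175381]
step 2: x' = [-2174270041/3069588421, -19627019429/12278353684, -9738100987/12278353684], P' = [113330624897/6139176842 99591120759/12278353684 -50208485979/12278353684; 99591120759/12278353684 147156845857/24556707368 11592195707/24556707368; -50208485979/12278353684 11592195707/24556707368 79472685705/24556707368]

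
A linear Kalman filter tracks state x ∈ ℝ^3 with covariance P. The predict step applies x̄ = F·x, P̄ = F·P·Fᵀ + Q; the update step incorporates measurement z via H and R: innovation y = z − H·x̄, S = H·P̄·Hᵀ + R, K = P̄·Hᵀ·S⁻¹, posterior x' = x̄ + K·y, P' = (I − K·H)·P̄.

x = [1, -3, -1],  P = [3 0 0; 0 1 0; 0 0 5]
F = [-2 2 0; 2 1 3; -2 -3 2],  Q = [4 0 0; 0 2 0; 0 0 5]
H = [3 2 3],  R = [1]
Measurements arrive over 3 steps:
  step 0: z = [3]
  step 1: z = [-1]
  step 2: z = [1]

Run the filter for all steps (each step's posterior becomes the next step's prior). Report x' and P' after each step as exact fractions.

step 0: x̄ = F·x = [-8, -4, 5]
step 0: P̄ = F·P·Fᵀ + Q = [20 -10 6; -10 60 15; 6 15 46]
step 0: y = z − H·x̄ = [20]
step 0: S = H·P̄·Hᵀ + R = [1003]
step 0: K = P̄·Hᵀ·S⁻¹ = [58/1003; 135/1003; 186/1003]
step 0: x' = x̄ + K·y = [-6864/1003, -1312/1003, 8735/1003]
step 0: P' = (I − K·H)·P̄ = [16696/1003 -17860/1003 -4770/1003; -17860/1003 41955/1003 -10065/1003; -4770/1003 -10065/1003 11542/1003]
step 1: x̄ = F·x = [11104/1003, 11165/1003, 35134/1003]
step 1: P̄ = F·P·Fᵀ + Q = [381496/1003 -50364/1003 -241846/1003; -50364/1003 25553/1003 99478/1003; -241846/1003 99478/1003 440182/1003]
step 1: y = z − H·x̄ = [-162047/1003]
step 1: S = H·P̄·Hᵀ + R = [3734457/1003]
step 1: K = P̄·Hᵀ·S⁻¹ = [106074/1244819; 198448/3734457; 793964/3734457]
step 1: x' = x̄ + K·y = [-3356434/1244819, 9508783/3734457, 2539310/3734457]
step 1: P' = (I − K·H)·P̄ = [439818932/1244819 -83493756/1244819 -384121070/1244819; -83493756/1244819 55877339/3734457 213295858/3734457; -384121070/1244819 213295858/3734457 1010430626/3734457]
step 2: x̄ = F·x = [39156170/3734457, -3011891/3734457, -3309125/3734457]
step 2: P̄ = F·P·Fᵀ + Q = [7520124512/3734457 2526919366/3734457 9904236886/3734457; 2526919366/3734457 884540627/3734457 3432630113/3734457; 9904236886/3734457 3432630113/3734457 13494698192/3734457]
step 2: y = z − H·x̄ = [-97782896/3734457]
step 2: S = H·P̄·Hᵀ + R = [442466158997/3734457]
step 2: K = P̄·Hᵀ·S⁻¹ = [57326922926/442466158997; 19647729691/442466158997; 77062065460/442466158997]
step 2: x' = x̄ + K·y = [3138257475842/442466158997, -871310541559/442466158997, -2409862467505/442466158997]
step 2: P' = (I − K·H)·P̄ = [10985403189884/442466158997 -2213863942652/442466158997 -9490384920474/442466158997; -2213863942652/442466158997 1431536551334/442466158997 1266055484993/442466158997; -9490384920474/442466158997 1266055484993/442466158997 8672035285632/442466158997]

step 0: x' = [-6864/1003, -1312/1003, 8735/1003], P' = [16696/1003 -17860/1003 -4770/1003; -17860/1003 41955/1003 -10065/1003; -4770/1003 -10065/1003 11542/1003]
step 1: x' = [-3356434/1244819, 9508783/3734457, 2539310/3734457], P' = [439818932/1244819 -83493756/1244819 -384121070/1244819; -83493756/1244819 55877339/3734457 213295858/3734457; -384121070/1244819 213295858/3734457 1010430626/3734457]
step 2: x' = [3138257475842/442466158997, -871310541559/442466158997, -2409862467505/442466158997], P' = [10985403189884/442466158997 -2213863942652/442466158997 -9490384920474/442466158997; -2213863942652/442466158997 1431536551334/442466158997 1266055484993/442466158997; -9490384920474/442466158997 1266055484993/442466158997 8672035285632/442466158997]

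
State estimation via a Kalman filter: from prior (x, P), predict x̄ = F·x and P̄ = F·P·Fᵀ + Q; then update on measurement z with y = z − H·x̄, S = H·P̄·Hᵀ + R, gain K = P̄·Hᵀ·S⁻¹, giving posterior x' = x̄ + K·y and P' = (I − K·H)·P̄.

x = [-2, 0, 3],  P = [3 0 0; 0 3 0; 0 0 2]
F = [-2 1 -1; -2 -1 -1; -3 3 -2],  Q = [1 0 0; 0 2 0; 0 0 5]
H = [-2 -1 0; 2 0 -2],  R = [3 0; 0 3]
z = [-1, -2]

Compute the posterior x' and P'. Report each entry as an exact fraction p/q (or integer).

x' = [3890/4987, -2172/4987, 8379/4987]
P' = [13253/9974 -17479/9974 14687/9974; -17479/9974 45971/9974 -20095/9974; 14687/9974 -20095/9974 23291/9974]

x̄ = F·x = [1, 1, 0]
P̄ = F·P·Fᵀ + Q = [18 11 31; 11 19 13; 31 13 67]
y = z − H·x̄ = [2, -4]
S = H·P̄·Hᵀ + R = [138 56; 56 95]
K = P̄·Hᵀ·S⁻¹ = [-3009/9974 -478/4987; -3671/9974 872/4987; -3093/9974 -2868/4987]
x' = x̄ + K·y = [3890/4987, -2172/4987, 8379/4987]
P' = (I − K·H)·P̄ = [13253/9974 -17479/9974 14687/9974; -17479/9974 45971/9974 -20095/9974; 14687/9974 -20095/9974 23291/9974]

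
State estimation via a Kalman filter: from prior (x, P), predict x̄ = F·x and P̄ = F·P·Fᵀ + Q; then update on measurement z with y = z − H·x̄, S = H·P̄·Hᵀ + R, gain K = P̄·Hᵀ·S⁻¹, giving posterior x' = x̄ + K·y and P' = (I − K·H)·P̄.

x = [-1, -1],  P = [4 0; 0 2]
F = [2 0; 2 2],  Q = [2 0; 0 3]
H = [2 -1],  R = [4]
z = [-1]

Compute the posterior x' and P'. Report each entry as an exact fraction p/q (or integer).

x̄ = F·x = [-2, -4]
P̄ = F·P·Fᵀ + Q = [18 16; 16 27]
y = z − H·x̄ = [-1]
S = H·P̄·Hᵀ + R = [39]
K = P̄·Hᵀ·S⁻¹ = [20/39; 5/39]
x' = x̄ + K·y = [-98/39, -161/39]
P' = (I − K·H)·P̄ = [302/39 524/39; 524/39 1028/39]

x' = [-98/39, -161/39]
P' = [302/39 524/39; 524/39 1028/39]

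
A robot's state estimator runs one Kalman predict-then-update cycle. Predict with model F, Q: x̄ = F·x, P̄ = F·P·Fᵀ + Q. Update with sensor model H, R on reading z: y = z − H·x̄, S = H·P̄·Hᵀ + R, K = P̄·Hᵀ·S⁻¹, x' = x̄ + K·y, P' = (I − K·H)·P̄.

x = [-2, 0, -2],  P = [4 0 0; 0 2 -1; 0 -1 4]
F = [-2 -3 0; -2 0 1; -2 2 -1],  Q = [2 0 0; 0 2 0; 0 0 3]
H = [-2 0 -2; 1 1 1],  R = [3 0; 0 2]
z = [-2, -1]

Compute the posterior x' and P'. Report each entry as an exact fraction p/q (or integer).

x' = [-2904/4109, -1157/587, 7220/4109]
P' = [64776/4109 397/587 -64707/4109; 397/587 1221/587 -700/587; -64707/4109 -700/587 67371/4109]

x̄ = F·x = [4, 2, 6]
P̄ = F·P·Fᵀ + Q = [36 19 1; 19 22 10; 1 10 35]
y = z − H·x̄ = [18, -13]
S = H·P̄·Hᵀ + R = [295 -204; -204 155]
K = P̄·Hᵀ·S⁻¹ = [-46/4109 1424/4109; 202/587 459/587; -1776/4109 -1118/4109]
x' = x̄ + K·y = [-2904/4109, -1157/587, 7220/4109]
P' = (I − K·H)·P̄ = [64776/4109 397/587 -64707/4109; 397/587 1221/587 -700/587; -64707/4109 -700/587 67371/4109]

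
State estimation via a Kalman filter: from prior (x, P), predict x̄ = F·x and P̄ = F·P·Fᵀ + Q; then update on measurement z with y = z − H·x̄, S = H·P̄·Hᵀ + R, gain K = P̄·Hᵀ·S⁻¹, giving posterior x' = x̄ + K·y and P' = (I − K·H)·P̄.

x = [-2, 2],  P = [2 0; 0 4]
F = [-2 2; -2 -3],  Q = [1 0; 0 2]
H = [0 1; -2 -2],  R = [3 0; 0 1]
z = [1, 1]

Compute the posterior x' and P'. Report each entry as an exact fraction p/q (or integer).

x̄ = F·x = [8, -2]
P̄ = F·P·Fᵀ + Q = [25 -16; -16 46]
y = z − H·x̄ = [3, 13]
S = H·P̄·Hᵀ + R = [49 -60; -60 157]
K = P̄·Hᵀ·S⁻¹ = [-3592/4093 -1842/4093; 3622/4093 -180/4093]
x' = x̄ + K·y = [-1978/4093, 340/4093]
P' = (I − K·H)·P̄ = [11697/4093 -10776/4093; -10776/4093 10866/4093]

x' = [-1978/4093, 340/4093]
P' = [11697/4093 -10776/4093; -10776/4093 10866/4093]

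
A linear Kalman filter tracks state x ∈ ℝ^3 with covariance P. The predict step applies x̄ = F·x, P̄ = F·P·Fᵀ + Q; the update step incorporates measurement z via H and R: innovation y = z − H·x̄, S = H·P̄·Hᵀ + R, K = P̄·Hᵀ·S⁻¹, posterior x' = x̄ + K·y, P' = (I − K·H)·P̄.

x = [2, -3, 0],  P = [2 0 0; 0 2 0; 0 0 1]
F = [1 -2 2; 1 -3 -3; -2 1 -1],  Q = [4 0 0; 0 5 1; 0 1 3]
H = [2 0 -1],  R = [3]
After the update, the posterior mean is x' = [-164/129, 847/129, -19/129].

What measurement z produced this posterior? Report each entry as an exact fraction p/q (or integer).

x̄ = F·x = [8, 11, -7]
P̄ = F·P·Fᵀ + Q = [18 8 -10; 8 34 -6; -10 -6 14]
S = H·P̄·Hᵀ + R = [129]
K = P̄·Hᵀ·S⁻¹ = [46/129; 22/129; -34/129]
x' − x̄ = [-1196/129, -572/129, 884/129] = K·y
y = (KᵀK)⁻¹·Kᵀ·(x' − x̄) = [-26]
z = y + H·x̄ = [-26] + [23] = [-3]

z = [-3]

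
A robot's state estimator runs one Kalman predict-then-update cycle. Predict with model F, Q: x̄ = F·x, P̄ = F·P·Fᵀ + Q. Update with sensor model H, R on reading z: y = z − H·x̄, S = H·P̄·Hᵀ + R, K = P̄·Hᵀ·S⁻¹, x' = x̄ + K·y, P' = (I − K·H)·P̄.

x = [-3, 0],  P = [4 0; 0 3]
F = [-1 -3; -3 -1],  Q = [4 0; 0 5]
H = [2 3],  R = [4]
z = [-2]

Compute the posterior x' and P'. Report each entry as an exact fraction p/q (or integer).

x' = [-2279/792, 173/132]
P' = [10031/792 -1085/132; -1085/132 127/22]

x̄ = F·x = [3, 9]
P̄ = F·P·Fᵀ + Q = [35 21; 21 44]
y = z − H·x̄ = [-35]
S = H·P̄·Hᵀ + R = [792]
K = P̄·Hᵀ·S⁻¹ = [133/792; 29/132]
x' = x̄ + K·y = [-2279/792, 173/132]
P' = (I − K·H)·P̄ = [10031/792 -1085/132; -1085/132 127/22]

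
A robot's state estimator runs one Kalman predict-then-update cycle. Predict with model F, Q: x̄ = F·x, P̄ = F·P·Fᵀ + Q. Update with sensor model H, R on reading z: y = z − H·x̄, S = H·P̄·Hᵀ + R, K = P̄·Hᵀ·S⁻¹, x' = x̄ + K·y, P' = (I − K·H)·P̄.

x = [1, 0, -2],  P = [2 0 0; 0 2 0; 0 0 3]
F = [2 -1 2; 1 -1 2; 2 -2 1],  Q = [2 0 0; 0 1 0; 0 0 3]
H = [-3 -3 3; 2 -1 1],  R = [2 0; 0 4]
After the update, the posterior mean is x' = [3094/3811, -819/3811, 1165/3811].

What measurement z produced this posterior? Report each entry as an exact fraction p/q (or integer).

z = [-1, 2]

x̄ = F·x = [-2, -3, 0]
P̄ = F·P·Fᵀ + Q = [24 18 18; 18 17 14; 18 14 22]
S = H·P̄·Hᵀ + R = [317 -111; -111 111]
K = P̄·Hᵀ·S⁻¹ = [-12/103 1204/3811; -15/103 578/3811; 7/103 5309/11433]
x' − x̄ = [10716/3811, 10614/3811, 1165/3811] = K·y
y = (KᵀK)⁻¹·Kᵀ·(x' − x̄) = [-16, 3]
z = y + H·x̄ = [-16, 3] + [15, -1] = [-1, 2]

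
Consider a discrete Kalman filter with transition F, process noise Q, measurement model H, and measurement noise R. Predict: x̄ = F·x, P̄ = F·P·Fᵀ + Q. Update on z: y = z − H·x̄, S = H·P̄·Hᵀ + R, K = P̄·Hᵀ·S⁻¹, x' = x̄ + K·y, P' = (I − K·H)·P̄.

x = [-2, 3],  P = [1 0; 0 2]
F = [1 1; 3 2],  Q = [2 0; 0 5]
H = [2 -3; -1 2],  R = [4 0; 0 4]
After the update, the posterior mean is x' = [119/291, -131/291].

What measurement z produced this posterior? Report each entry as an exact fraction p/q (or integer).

z = [1, -3]

x̄ = F·x = [1, 0]
P̄ = F·P·Fᵀ + Q = [5 7; 7 22]
S = H·P̄·Hᵀ + R = [138 -93; -93 69]
K = P̄·Hᵀ·S⁻¹ = [26/291 73/291; -49/291 30/97]
x' − x̄ = [-172/291, -131/291] = K·y
y = (KᵀK)⁻¹·Kᵀ·(x' − x̄) = [-1, -2]
z = y + H·x̄ = [-1, -2] + [2, -1] = [1, -3]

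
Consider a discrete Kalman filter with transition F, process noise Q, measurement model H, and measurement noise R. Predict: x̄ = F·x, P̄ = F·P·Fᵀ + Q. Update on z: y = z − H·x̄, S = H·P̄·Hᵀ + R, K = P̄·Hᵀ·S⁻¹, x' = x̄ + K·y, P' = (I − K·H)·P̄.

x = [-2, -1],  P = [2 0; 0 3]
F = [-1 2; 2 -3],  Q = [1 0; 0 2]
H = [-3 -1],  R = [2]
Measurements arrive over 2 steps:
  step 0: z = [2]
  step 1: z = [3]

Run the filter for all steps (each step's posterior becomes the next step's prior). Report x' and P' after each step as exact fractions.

step 0: x' = [-23/42, -13/42], P' = [101/42 -257/42; -257/42 713/42]
step 1: x' = [-15779/8606, 21739/8606], P' = [26139/8606 -66837/8606; -66837/8606 182815/8606]

step 0: x̄ = F·x = [0, -1]
step 0: P̄ = F·P·Fᵀ + Q = [15 -22; -22 37]
step 0: y = z − H·x̄ = [1]
step 0: S = H·P̄·Hᵀ + R = [42]
step 0: K = P̄·Hᵀ·S⁻¹ = [-23/42; 29/42]
step 0: x' = x̄ + K·y = [-23/42, -13/42]
step 0: P' = (I − K·H)·P̄ = [101/42 -257/42; -257/42 713/42]
step 1: x̄ = F·x = [-1/14, -1/6]
step 1: P̄ = F·P·Fᵀ + Q = [1341/14 -299/2; -299/2 1427/6]
step 1: y = z − H·x̄ = [55/21]
step 1: S = H·P̄·Hᵀ + R = [4303/21]
step 1: K = P̄·Hᵀ·S⁻¹ = [-2895/4303; 4424/4303]
step 1: x' = x̄ + K·y = [-15779/8606, 21739/8606]
step 1: P' = (I − K·H)·P̄ = [26139/8606 -66837/8606; -66837/8606 182815/8606]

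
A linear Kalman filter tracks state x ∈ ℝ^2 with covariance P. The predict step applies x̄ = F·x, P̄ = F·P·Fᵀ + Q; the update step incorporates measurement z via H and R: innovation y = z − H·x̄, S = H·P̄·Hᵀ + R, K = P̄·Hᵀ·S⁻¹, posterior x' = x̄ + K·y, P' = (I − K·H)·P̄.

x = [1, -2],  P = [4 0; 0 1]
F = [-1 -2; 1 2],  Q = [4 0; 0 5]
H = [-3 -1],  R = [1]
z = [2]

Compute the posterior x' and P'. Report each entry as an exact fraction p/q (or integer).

x' = [-1/37, -67/37]
P' = [52/37 -142/37; -142/37 841/74]

x̄ = F·x = [3, -3]
P̄ = F·P·Fᵀ + Q = [12 -8; -8 13]
y = z − H·x̄ = [8]
S = H·P̄·Hᵀ + R = [74]
K = P̄·Hᵀ·S⁻¹ = [-14/37; 11/74]
x' = x̄ + K·y = [-1/37, -67/37]
P' = (I − K·H)·P̄ = [52/37 -142/37; -142/37 841/74]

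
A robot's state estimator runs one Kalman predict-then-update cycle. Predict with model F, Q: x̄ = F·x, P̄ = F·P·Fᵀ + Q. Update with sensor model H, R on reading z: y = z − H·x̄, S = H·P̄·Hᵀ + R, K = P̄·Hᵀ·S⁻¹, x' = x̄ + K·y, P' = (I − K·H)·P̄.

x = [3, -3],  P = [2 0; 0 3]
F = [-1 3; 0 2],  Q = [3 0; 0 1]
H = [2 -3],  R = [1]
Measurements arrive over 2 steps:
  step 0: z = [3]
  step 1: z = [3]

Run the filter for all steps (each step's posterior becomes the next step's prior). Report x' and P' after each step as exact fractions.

step 0: x' = [-9, -69/10], P' = [86/3 19; 19 127/10]
step 1: x' = [-2517/410, -2103/410], P' = [1081/82 1827/205; 1827/205 503/82]

step 0: x̄ = F·x = [-12, -6]
step 0: P̄ = F·P·Fᵀ + Q = [32 18; 18 13]
step 0: y = z − H·x̄ = [9]
step 0: S = H·P̄·Hᵀ + R = [30]
step 0: K = P̄·Hᵀ·S⁻¹ = [1/3; -1/10]
step 0: x' = x̄ + K·y = [-9, -69/10]
step 0: P' = (I − K·H)·P̄ = [86/3 19; 19 127/10]
step 1: x̄ = F·x = [-117/10, -69/5]
step 1: P̄ = F·P·Fᵀ + Q = [959/30 191/5; 191/5 259/5]
step 1: y = z − H·x̄ = [-15]
step 1: S = H·P̄·Hᵀ + R = [410/3]
step 1: K = P̄·Hᵀ·S⁻¹ = [-76/205; -237/410]
step 1: x' = x̄ + K·y = [-2517/410, -2103/410]
step 1: P' = (I − K·H)·P̄ = [1081/82 1827/205; 1827/205 503/82]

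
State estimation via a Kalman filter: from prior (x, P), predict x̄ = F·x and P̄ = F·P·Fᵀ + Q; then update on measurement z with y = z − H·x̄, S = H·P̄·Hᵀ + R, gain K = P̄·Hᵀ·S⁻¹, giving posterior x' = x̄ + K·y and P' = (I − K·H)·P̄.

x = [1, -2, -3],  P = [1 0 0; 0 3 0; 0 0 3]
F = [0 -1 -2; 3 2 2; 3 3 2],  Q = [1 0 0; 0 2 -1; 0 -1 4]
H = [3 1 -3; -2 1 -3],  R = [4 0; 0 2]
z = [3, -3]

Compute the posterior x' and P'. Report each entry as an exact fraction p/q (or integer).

x̄ = F·x = [8, -7, -9]
P̄ = F·P·Fᵀ + Q = [16 -18 -21; -18 35 38; -21 38 52]
y = z − H·x̄ = [-41, -7]
S = H·P̄·Hᵀ + R = [693 224; 224 161]
K = P̄·Hᵀ·S⁻¹ = [1723/8771 -1689/8771; -1683/8771 -1/8771; -1731/8771 -1732/8771]
x' = x̄ + K·y = [11348/8771, 7613/8771, 4156/8771]
P' = (I − K·H)·P̄ = [2054/8771 -1346/8771 -692/8771; -1346/8771 83103/8771 28599/8771; -692/8771 28599/8771 11149/8771]

x' = [11348/8771, 7613/8771, 4156/8771]
P' = [2054/8771 -1346/8771 -692/8771; -1346/8771 83103/8771 28599/8771; -692/8771 28599/8771 11149/8771]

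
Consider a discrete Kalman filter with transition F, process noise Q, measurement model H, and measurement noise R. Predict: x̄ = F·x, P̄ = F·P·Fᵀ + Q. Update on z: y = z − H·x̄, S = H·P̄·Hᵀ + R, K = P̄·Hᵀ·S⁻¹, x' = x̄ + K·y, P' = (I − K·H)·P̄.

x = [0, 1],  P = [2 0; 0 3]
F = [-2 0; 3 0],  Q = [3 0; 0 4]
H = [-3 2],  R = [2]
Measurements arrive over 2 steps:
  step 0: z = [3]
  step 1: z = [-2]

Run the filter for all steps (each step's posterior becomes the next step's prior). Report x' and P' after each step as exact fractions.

step 0: x' = [-19/37, 80/111], P' = [46/37 188/111; 188/111 926/333]
step 1: x' = [844/2763, -4645/8289], P' = [1142/921 4660/2763; 4660/2763 22922/8289]

step 0: x̄ = F·x = [0, 0]
step 0: P̄ = F·P·Fᵀ + Q = [11 -12; -12 22]
step 0: y = z − H·x̄ = [3]
step 0: S = H·P̄·Hᵀ + R = [333]
step 0: K = P̄·Hᵀ·S⁻¹ = [-19/111; 80/333]
step 0: x' = x̄ + K·y = [-19/37, 80/111]
step 0: P' = (I − K·H)·P̄ = [46/37 188/111; 188/111 926/333]
step 1: x̄ = F·x = [38/37, -57/37]
step 1: P̄ = F·P·Fᵀ + Q = [295/37 -276/37; -276/37 562/37]
step 1: y = z − H·x̄ = [154/37]
step 1: S = H·P̄·Hᵀ + R = [8289/37]
step 1: K = P̄·Hᵀ·S⁻¹ = [-479/2763; 1952/8289]
step 1: x' = x̄ + K·y = [844/2763, -4645/8289]
step 1: P' = (I − K·H)·P̄ = [1142/921 4660/2763; 4660/2763 22922/8289]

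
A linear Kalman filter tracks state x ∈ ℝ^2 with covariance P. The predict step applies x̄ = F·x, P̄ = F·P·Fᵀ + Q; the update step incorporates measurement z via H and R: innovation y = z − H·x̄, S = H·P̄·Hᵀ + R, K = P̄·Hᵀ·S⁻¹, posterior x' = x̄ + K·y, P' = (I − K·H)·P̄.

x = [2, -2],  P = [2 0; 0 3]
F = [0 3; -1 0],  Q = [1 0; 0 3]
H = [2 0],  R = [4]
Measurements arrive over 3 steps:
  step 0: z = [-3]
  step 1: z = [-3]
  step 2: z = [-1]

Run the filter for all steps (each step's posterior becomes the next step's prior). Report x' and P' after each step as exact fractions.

step 0: x' = [-48/29, -2], P' = [28/29 0; 0 5]
step 1: x' = [-75/47, 48/29], P' = [46/47 0; 0 115/29]
step 2: x' = [-388/1093, 75/47], P' = [1064/1093 0; 0 187/47]

step 0: x̄ = F·x = [-6, -2]
step 0: P̄ = F·P·Fᵀ + Q = [28 0; 0 5]
step 0: y = z − H·x̄ = [9]
step 0: S = H·P̄·Hᵀ + R = [116]
step 0: K = P̄·Hᵀ·S⁻¹ = [14/29; 0]
step 0: x' = x̄ + K·y = [-48/29, -2]
step 0: P' = (I − K·H)·P̄ = [28/29 0; 0 5]
step 1: x̄ = F·x = [-6, 48/29]
step 1: P̄ = F·P·Fᵀ + Q = [46 0; 0 115/29]
step 1: y = z − H·x̄ = [9]
step 1: S = H·P̄·Hᵀ + R = [188]
step 1: K = P̄·Hᵀ·S⁻¹ = [23/47; 0]
step 1: x' = x̄ + K·y = [-75/47, 48/29]
step 1: P' = (I − K·H)·P̄ = [46/47 0; 0 115/29]
step 2: x̄ = F·x = [144/29, 75/47]
step 2: P̄ = F·P·Fᵀ + Q = [1064/29 0; 0 187/47]
step 2: y = z − H·x̄ = [-317/29]
step 2: S = H·P̄·Hᵀ + R = [4372/29]
step 2: K = P̄·Hᵀ·S⁻¹ = [532/1093; 0]
step 2: x' = x̄ + K·y = [-388/1093, 75/47]
step 2: P' = (I − K·H)·P̄ = [1064/1093 0; 0 187/47]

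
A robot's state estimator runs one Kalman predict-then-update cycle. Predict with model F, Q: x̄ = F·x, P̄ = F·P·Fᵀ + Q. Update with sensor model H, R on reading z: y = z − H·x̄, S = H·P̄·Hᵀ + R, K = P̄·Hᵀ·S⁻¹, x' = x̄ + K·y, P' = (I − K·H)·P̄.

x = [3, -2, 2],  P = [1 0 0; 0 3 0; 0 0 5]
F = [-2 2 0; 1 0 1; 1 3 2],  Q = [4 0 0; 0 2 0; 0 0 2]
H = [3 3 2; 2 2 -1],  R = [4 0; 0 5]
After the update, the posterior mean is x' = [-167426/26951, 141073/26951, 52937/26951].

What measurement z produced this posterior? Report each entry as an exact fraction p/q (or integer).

z = [1, -3]

x̄ = F·x = [-10, 5, 1]
P̄ = F·P·Fᵀ + Q = [20 -2 16; -2 8 11; 16 11 50]
S = H·P̄·Hᵀ + R = [744 71; 71 43]
K = P̄·Hᵀ·S⁻¹ = [2278/26951 8774/26951; 1649/26951 -2096/26951; 7499/26951 -9875/26951]
x' − x̄ = [102084/26951, 6318/26951, 25986/26951] = K·y
y = (KᵀK)⁻¹·Kᵀ·(x' − x̄) = [14, 8]
z = y + H·x̄ = [14, 8] + [-13, -11] = [1, -3]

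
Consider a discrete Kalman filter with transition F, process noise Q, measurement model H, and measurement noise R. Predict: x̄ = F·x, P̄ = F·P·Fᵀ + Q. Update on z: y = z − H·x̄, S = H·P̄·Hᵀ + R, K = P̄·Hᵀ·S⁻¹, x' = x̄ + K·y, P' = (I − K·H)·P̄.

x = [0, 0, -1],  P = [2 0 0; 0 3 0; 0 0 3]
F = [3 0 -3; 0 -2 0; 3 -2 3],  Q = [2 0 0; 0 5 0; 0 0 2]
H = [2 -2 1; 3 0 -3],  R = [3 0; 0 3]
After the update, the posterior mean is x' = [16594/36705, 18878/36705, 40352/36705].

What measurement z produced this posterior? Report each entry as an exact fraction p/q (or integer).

x̄ = F·x = [3, 0, -3]
P̄ = F·P·Fᵀ + Q = [47 0 -9; 0 17 12; -9 12 59]
S = H·P̄·Hᵀ + R = [234 204; 204 1119]
K = P̄·Hᵀ·S⁻¹ = [20281/73410 3662/36705; -2879/36705 -656/36705; 20213/73410 -8534/36705]
x' − x̄ = [-93521/36705, 18878/36705, 150467/36705] = K·y
y = (KᵀK)⁻¹·Kᵀ·(x' − x̄) = [-2, -20]
z = y + H·x̄ = [-2, -20] + [3, 18] = [1, -2]

z = [1, -2]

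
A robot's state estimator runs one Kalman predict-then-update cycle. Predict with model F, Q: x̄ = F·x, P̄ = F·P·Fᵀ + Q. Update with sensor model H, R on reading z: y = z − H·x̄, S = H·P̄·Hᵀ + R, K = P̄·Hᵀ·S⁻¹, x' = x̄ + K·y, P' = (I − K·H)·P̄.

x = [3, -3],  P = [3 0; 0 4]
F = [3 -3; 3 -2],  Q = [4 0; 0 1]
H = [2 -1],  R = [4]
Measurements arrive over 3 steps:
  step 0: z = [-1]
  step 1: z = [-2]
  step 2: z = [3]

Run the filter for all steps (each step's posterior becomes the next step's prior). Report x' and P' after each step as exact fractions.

step 0: x' = [95/56, 101/28], P' = [615/112 449/56; 449/56 391/28]
step 1: x' = [-18573/11359, -11140/11359], P' = [36027/11359 46690/11359; 46690/11359 86296/11359]
step 2: x' = [128435/411479, -887095/411479], P' = [2702295/822958 1761941/411479; 1761941/411479 3198218/411479]

step 0: x̄ = F·x = [18, 15]
step 0: P̄ = F·P·Fᵀ + Q = [67 51; 51 44]
step 0: y = z − H·x̄ = [-22]
step 0: S = H·P̄·Hᵀ + R = [112]
step 0: K = P̄·Hᵀ·S⁻¹ = [83/112; 29/56]
step 0: x' = x̄ + K·y = [95/56, 101/28]
step 0: P' = (I − K·H)·P̄ = [615/112 449/56; 449/56 391/28]
step 1: x̄ = F·x = [-321/56, -17/8]
step 1: P̄ = F·P·Fᵀ + Q = [3895/112 207/16; 207/16 161/16]
step 1: y = z − H·x̄ = [411/56]
step 1: S = H·P̄·Hᵀ + R = [11359/112]
step 1: K = P̄·Hᵀ·S⁻¹ = [6341/11359; 1771/11359]
step 1: x' = x̄ + K·y = [-18573/11359, -11140/11359]
step 1: P' = (I − K·H)·P̄ = [36027/11359 46690/11359; 46690/11359 86296/11359]
step 2: x̄ = F·x = [-22299/11359, -33439/11359]
step 2: P̄ = F·P·Fᵀ + Q = [305923/11359 141669/11359; 141669/11359 120506/11359]
step 2: y = z − H·x̄ = [45236/11359]
step 2: S = H·P̄·Hᵀ + R = [822958/11359]
step 2: K = P̄·Hᵀ·S⁻¹ = [470177/822958; 81416/411479]
step 2: x' = x̄ + K·y = [128435/411479, -887095/411479]
step 2: P' = (I − K·H)·P̄ = [2702295/822958 1761941/411479; 1761941/411479 3198218/411479]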